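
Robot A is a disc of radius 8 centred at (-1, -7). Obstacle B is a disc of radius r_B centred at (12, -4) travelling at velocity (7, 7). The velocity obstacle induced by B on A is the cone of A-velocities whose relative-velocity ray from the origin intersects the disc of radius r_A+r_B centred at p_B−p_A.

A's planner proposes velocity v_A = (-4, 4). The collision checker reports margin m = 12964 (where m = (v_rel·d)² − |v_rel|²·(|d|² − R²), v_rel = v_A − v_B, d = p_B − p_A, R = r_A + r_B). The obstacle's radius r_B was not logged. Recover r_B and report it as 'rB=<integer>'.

m = 12964
d = (13, 3);  v_rel = (-11, -3),  |v_rel|² = 130
v_rel×d = (-11)·(3) − (-3)·(13) = 6
since m = R²·130 − 6²:  R² = (36 + 12964) / 130 = 100
R = √100 = 10  ⇒  r_B = 10 − 8 = 2

rB=2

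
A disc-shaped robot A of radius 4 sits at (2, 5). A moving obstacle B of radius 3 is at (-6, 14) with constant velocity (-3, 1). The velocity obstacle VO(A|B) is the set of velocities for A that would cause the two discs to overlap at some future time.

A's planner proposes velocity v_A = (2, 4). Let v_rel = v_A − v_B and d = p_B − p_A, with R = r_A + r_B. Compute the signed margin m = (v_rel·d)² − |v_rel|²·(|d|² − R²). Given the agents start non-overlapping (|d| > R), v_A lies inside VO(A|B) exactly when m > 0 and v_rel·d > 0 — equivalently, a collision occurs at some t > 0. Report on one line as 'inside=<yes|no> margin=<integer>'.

d = (-8, 9),  |d|² = 145;  R = 4+3 = 7,  c = 145−7² = 96
v_rel = (5, 3),  |v_rel|² = 34;  v_rel·d = (5)·(-8) + (3)·(9) = -13
34·t² + 26·t + 96 = 0  ⇒  m = (-13)² − 34·96 = -3095
m = -3095 < 0,  v_rel·d = -13 < 0  ⇒  outside

inside=no margin=-3095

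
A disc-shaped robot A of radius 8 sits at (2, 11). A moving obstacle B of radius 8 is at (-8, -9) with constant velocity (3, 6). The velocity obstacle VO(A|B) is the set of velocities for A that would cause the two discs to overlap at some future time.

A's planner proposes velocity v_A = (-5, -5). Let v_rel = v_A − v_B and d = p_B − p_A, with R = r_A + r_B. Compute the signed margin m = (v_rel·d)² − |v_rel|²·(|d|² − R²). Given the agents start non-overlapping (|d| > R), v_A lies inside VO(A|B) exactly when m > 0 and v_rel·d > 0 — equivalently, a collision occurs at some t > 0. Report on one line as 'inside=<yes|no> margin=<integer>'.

d = (-10, -20),  |d|² = 500;  R = 8+8 = 16,  c = 500−16² = 244
v_rel = (-8, -11),  |v_rel|² = 185;  v_rel·d = (-8)·(-10) + (-11)·(-20) = 300
185·t² − 600·t + 244 = 0  ⇒  m = 300² − 185·244 = 44860
m = 44860 > 0,  v_rel·d = 300 > 0  ⇒  inside

inside=yes margin=44860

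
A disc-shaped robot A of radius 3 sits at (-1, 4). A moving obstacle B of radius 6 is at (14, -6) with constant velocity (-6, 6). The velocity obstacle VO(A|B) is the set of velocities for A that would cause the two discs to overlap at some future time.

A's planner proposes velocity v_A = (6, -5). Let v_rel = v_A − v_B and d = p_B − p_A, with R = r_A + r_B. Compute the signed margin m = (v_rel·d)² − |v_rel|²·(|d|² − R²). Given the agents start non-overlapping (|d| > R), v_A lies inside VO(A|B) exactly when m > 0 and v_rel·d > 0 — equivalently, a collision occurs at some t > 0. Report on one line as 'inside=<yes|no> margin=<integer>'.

d = (15, -10),  |d|² = 325;  R = 3+6 = 9,  c = 325−9² = 244
v_rel = (12, -11),  |v_rel|² = 265;  v_rel·d = (12)·(15) + (-11)·(-10) = 290
265·t² − 580·t + 244 = 0  ⇒  m = 290² − 265·244 = 19440
m = 19440 > 0,  v_rel·d = 290 > 0  ⇒  inside

inside=yes margin=19440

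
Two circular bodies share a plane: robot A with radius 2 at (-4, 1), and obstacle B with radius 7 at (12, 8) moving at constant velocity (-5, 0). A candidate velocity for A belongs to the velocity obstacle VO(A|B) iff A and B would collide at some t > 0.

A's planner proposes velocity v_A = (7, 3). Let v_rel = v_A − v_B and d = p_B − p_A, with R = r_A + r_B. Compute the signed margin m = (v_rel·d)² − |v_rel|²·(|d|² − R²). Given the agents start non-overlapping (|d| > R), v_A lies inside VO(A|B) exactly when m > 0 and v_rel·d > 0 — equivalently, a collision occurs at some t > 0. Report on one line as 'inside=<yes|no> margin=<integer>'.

d = (16, 7),  |d|² = 305;  R = 2+7 = 9,  c = 305−9² = 224
v_rel = (12, 3),  |v_rel|² = 153;  v_rel·d = (12)·(16) + (3)·(7) = 213
153·t² − 426·t + 224 = 0  ⇒  m = 213² − 153·224 = 11097
m = 11097 > 0,  v_rel·d = 213 > 0  ⇒  inside

inside=yes margin=11097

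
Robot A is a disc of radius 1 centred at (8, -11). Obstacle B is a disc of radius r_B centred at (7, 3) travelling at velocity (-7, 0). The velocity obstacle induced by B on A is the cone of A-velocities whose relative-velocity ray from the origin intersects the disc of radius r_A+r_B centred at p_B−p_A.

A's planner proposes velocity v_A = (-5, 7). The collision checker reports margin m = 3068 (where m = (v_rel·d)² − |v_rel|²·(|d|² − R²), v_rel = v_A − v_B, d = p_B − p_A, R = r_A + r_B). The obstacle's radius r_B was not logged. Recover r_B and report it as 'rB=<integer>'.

m = 3068
d = (-1, 14);  v_rel = (2, 7),  |v_rel|² = 53
v_rel×d = (2)·(14) − (7)·(-1) = 35
since m = R²·53 − 35²:  R² = (1225 + 3068) / 53 = 81
R = √81 = 9  ⇒  r_B = 9 − 1 = 8

rB=8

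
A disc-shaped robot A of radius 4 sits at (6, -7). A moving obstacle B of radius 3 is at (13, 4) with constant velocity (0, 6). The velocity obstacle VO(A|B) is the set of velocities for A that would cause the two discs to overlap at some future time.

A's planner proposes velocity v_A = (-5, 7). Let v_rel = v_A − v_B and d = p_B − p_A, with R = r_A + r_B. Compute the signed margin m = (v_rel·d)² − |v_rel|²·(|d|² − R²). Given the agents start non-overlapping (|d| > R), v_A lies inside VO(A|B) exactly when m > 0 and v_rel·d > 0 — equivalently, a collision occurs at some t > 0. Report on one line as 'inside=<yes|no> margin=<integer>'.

d = (7, 11),  |d|² = 170;  R = 4+3 = 7,  c = 170−7² = 121
v_rel = (-5, 1),  |v_rel|² = 26;  v_rel·d = (-5)·(7) + (1)·(11) = -24
26·t² + 48·t + 121 = 0  ⇒  m = (-24)² − 26·121 = -2570
m = -2570 < 0,  v_rel·d = -24 < 0  ⇒  outside

inside=no margin=-2570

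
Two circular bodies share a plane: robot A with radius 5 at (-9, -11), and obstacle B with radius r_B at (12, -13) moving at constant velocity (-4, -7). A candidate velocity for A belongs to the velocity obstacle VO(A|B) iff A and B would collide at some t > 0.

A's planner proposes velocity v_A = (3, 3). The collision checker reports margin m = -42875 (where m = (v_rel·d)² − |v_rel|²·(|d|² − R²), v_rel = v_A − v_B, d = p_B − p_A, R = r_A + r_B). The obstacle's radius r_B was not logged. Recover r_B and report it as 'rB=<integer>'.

m = -42875
d = (21, -2);  v_rel = (7, 10),  |v_rel|² = 149
v_rel×d = (7)·(-2) − (10)·(21) = -224
since m = R²·149 − (-224)²:  R² = (50176 + -42875) / 149 = 49
R = √49 = 7  ⇒  r_B = 7 − 5 = 2

rB=2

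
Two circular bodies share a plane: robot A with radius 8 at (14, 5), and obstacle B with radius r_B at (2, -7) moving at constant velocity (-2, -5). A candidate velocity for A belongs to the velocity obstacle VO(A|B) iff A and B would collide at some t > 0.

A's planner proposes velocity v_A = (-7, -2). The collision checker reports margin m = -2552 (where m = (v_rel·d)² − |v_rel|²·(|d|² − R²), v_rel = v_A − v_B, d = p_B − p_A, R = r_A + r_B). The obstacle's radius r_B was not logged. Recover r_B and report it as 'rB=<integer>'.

m = -2552
d = (-12, -12);  v_rel = (-5, 3),  |v_rel|² = 34
v_rel×d = (-5)·(-12) − (3)·(-12) = 96
since m = R²·34 − 96²:  R² = (9216 + -2552) / 34 = 196
R = √196 = 14  ⇒  r_B = 14 − 8 = 6

rB=6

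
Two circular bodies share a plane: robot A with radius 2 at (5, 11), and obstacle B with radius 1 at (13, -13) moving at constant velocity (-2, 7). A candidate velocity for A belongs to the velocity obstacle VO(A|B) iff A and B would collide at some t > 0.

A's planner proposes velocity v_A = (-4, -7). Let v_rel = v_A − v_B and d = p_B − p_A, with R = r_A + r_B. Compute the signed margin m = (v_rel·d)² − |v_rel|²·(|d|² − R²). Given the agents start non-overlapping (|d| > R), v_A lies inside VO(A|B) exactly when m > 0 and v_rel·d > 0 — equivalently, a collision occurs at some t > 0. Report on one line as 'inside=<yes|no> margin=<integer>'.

d = (8, -24),  |d|² = 640;  R = 2+1 = 3,  c = 640−3² = 631
v_rel = (-2, -14),  |v_rel|² = 200;  v_rel·d = (-2)·(8) + (-14)·(-24) = 320
200·t² − 640·t + 631 = 0  ⇒  m = 320² − 200·631 = -23800
m = -23800 < 0,  v_rel·d = 320 > 0  ⇒  outside

inside=no margin=-23800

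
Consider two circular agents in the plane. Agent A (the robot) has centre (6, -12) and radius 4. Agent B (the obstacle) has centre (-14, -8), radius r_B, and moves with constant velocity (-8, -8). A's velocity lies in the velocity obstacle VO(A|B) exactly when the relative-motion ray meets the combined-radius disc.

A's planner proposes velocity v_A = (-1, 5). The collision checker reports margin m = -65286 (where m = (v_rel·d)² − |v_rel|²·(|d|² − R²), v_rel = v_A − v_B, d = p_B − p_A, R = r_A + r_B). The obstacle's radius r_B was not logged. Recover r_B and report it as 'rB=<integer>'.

m = -65286
d = (-20, 4);  v_rel = (7, 13),  |v_rel|² = 218
v_rel×d = (7)·(4) − (13)·(-20) = 288
since m = R²·218 − 288²:  R² = (82944 + -65286) / 218 = 81
R = √81 = 9  ⇒  r_B = 9 − 4 = 5

rB=5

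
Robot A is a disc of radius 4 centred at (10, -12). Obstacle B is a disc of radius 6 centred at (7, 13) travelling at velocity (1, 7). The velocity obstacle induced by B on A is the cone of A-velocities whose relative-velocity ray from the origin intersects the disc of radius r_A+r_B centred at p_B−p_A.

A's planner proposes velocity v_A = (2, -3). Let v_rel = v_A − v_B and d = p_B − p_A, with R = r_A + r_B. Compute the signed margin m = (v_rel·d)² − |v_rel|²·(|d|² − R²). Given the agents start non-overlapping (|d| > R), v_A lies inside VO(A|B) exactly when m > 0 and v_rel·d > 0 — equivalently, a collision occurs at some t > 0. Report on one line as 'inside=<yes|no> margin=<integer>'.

d = (-3, 25),  |d|² = 634;  R = 4+6 = 10,  c = 634−10² = 534
v_rel = (1, -10),  |v_rel|² = 101;  v_rel·d = (1)·(-3) + (-10)·(25) = -253
101·t² + 506·t + 534 = 0  ⇒  m = (-253)² − 101·534 = 10075
m = 10075 > 0,  v_rel·d = -253 < 0  ⇒  outside

inside=no margin=10075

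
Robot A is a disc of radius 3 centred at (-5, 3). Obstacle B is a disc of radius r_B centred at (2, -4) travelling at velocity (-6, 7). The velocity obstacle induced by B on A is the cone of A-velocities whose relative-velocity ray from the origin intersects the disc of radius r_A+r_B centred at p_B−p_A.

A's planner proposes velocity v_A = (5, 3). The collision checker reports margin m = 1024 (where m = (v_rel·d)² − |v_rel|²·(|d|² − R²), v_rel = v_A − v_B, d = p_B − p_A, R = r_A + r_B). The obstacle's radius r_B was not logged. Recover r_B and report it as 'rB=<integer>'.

m = 1024
d = (7, -7);  v_rel = (11, -4),  |v_rel|² = 137
v_rel×d = (11)·(-7) − (-4)·(7) = -49
since m = R²·137 − (-49)²:  R² = (2401 + 1024) / 137 = 25
R = √25 = 5  ⇒  r_B = 5 − 3 = 2

rB=2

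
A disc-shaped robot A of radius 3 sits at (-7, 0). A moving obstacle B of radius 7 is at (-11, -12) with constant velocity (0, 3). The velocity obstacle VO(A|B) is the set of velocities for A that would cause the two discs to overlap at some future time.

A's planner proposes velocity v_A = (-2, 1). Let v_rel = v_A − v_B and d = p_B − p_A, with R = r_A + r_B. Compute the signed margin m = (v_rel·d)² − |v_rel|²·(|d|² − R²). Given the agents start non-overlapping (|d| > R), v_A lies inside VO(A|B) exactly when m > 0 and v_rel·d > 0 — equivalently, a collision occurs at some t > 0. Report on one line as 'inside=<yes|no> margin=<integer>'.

d = (-4, -12),  |d|² = 160;  R = 3+7 = 10,  c = 160−10² = 60
v_rel = (-2, -2),  |v_rel|² = 8;  v_rel·d = (-2)·(-4) + (-2)·(-12) = 32
8·t² − 64·t + 60 = 0  ⇒  m = 32² − 8·60 = 544
m = 544 > 0,  v_rel·d = 32 > 0  ⇒  inside

inside=yes margin=544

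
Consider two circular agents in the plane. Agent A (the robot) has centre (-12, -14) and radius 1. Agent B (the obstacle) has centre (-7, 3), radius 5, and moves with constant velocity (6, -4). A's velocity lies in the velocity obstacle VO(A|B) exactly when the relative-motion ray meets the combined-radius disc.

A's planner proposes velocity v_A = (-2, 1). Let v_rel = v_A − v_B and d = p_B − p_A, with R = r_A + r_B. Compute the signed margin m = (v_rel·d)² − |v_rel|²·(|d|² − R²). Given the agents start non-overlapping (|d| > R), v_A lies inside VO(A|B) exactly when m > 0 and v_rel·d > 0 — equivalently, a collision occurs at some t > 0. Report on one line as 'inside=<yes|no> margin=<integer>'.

d = (5, 17),  |d|² = 314;  R = 1+5 = 6,  c = 314−6² = 278
v_rel = (-8, 5),  |v_rel|² = 89;  v_rel·d = (-8)·(5) + (5)·(17) = 45
89·t² − 90·t + 278 = 0  ⇒  m = 45² − 89·278 = -22717
m = -22717 < 0,  v_rel·d = 45 > 0  ⇒  outside

inside=no margin=-22717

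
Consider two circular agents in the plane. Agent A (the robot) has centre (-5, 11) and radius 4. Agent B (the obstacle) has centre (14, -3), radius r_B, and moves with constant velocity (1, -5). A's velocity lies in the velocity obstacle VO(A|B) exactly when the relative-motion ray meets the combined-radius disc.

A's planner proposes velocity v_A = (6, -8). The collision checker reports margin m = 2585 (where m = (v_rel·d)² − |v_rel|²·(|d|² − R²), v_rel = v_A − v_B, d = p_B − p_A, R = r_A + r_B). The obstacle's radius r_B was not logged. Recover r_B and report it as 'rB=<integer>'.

m = 2585
d = (19, -14);  v_rel = (5, -3),  |v_rel|² = 34
v_rel×d = (5)·(-14) − (-3)·(19) = -13
since m = R²·34 − (-13)²:  R² = (169 + 2585) / 34 = 81
R = √81 = 9  ⇒  r_B = 9 − 4 = 5

rB=5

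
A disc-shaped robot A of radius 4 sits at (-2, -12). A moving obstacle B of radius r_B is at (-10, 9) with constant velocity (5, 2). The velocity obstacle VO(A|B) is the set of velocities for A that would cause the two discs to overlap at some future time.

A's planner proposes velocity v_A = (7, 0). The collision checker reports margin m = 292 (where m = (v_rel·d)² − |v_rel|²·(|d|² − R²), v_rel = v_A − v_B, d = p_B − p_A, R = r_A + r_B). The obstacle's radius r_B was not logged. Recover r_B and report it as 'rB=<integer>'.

m = 292
d = (-8, 21);  v_rel = (2, -2),  |v_rel|² = 8
v_rel×d = (2)·(21) − (-2)·(-8) = 26
since m = R²·8 − 26²:  R² = (676 + 292) / 8 = 121
R = √121 = 11  ⇒  r_B = 11 − 4 = 7

rB=7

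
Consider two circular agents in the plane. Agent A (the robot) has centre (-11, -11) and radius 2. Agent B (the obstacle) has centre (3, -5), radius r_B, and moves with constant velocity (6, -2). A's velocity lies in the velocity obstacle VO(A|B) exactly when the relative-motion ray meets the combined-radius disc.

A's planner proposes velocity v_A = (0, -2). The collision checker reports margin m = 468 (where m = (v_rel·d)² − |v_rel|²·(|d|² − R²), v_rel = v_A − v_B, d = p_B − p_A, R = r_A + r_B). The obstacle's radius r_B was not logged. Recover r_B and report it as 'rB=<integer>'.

m = 468
d = (14, 6);  v_rel = (-6, 0),  |v_rel|² = 36
v_rel×d = (-6)·(6) − (0)·(14) = -36
since m = R²·36 − (-36)²:  R² = (1296 + 468) / 36 = 49
R = √49 = 7  ⇒  r_B = 7 − 2 = 5

rB=5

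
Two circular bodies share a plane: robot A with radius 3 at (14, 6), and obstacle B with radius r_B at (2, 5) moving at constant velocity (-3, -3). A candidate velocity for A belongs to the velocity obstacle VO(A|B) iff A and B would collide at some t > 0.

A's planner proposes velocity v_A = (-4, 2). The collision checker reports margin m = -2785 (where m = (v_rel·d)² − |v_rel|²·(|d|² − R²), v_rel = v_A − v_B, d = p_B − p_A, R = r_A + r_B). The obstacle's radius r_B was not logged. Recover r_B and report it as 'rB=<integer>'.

m = -2785
d = (-12, -1);  v_rel = (-1, 5),  |v_rel|² = 26
v_rel×d = (-1)·(-1) − (5)·(-12) = 61
since m = R²·26 − 61²:  R² = (3721 + -2785) / 26 = 36
R = √36 = 6  ⇒  r_B = 6 − 3 = 3

rB=3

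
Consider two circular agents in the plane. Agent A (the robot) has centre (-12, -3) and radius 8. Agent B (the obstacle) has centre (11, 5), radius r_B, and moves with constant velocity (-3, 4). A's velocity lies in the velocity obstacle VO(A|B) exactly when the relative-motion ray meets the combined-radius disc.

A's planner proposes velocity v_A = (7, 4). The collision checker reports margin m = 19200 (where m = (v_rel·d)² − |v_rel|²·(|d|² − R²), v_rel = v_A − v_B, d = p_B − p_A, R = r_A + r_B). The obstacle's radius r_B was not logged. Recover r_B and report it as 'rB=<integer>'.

m = 19200
d = (23, 8);  v_rel = (10, 0),  |v_rel|² = 100
v_rel×d = (10)·(8) − (0)·(23) = 80
since m = R²·100 − 80²:  R² = (6400 + 19200) / 100 = 256
R = √256 = 16  ⇒  r_B = 16 − 8 = 8

rB=8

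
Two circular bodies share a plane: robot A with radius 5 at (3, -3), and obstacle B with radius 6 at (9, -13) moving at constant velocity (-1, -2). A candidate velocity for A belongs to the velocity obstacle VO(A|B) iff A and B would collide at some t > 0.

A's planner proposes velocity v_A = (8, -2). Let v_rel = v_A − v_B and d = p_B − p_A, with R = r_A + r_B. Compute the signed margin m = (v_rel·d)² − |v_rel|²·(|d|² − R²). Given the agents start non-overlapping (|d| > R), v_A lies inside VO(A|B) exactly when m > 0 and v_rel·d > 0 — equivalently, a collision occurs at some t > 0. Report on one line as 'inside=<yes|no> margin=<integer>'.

d = (6, -10),  |d|² = 136;  R = 5+6 = 11,  c = 136−11² = 15
v_rel = (9, 0),  |v_rel|² = 81;  v_rel·d = (9)·(6) + (0)·(-10) = 54
81·t² − 108·t + 15 = 0  ⇒  m = 54² − 81·15 = 1701
m = 1701 > 0,  v_rel·d = 54 > 0  ⇒  inside

inside=yes margin=1701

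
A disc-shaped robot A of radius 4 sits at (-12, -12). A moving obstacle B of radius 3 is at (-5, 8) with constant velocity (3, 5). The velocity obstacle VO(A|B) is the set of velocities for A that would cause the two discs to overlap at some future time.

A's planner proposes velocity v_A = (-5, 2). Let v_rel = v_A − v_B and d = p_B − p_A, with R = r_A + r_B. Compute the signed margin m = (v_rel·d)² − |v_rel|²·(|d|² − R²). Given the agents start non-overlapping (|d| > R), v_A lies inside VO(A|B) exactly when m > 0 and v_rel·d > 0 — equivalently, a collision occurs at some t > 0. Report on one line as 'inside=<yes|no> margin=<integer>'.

d = (7, 20),  |d|² = 449;  R = 4+3 = 7,  c = 449−7² = 400
v_rel = (-8, -3),  |v_rel|² = 73;  v_rel·d = (-8)·(7) + (-3)·(20) = -116
73·t² + 232·t + 400 = 0  ⇒  m = (-116)² − 73·400 = -15744
m = -15744 < 0,  v_rel·d = -116 < 0  ⇒  outside

inside=no margin=-15744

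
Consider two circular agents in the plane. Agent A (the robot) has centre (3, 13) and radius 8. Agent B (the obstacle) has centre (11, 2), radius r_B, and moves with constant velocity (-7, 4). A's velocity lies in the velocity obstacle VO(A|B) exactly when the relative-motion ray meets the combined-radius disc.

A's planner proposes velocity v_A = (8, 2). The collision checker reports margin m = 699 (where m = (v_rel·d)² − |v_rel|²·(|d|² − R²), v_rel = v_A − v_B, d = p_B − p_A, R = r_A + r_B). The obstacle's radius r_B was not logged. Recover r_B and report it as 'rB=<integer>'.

m = 699
d = (8, -11);  v_rel = (15, -2),  |v_rel|² = 229
v_rel×d = (15)·(-11) − (-2)·(8) = -149
since m = R²·229 − (-149)²:  R² = (22201 + 699) / 229 = 100
R = √100 = 10  ⇒  r_B = 10 − 8 = 2

rB=2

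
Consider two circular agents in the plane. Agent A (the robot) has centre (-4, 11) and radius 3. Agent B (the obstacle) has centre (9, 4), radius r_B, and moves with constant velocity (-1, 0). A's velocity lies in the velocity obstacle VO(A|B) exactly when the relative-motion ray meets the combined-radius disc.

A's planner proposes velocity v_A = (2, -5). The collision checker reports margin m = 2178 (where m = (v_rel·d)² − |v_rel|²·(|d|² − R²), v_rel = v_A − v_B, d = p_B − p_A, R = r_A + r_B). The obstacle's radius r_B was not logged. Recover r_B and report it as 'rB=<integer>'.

m = 2178
d = (13, -7);  v_rel = (3, -5),  |v_rel|² = 34
v_rel×d = (3)·(-7) − (-5)·(13) = 44
since m = R²·34 − 44²:  R² = (1936 + 2178) / 34 = 121
R = √121 = 11  ⇒  r_B = 11 − 3 = 8

rB=8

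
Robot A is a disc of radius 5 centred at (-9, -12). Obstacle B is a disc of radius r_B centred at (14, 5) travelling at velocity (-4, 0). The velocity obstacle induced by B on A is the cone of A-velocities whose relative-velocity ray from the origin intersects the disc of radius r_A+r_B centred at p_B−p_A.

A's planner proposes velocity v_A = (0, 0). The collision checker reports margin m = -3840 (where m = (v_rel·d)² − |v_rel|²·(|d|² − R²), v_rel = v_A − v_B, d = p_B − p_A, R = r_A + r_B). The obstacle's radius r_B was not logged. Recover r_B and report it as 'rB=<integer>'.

m = -3840
d = (23, 17);  v_rel = (4, 0),  |v_rel|² = 16
v_rel×d = (4)·(17) − (0)·(23) = 68
since m = R²·16 − 68²:  R² = (4624 + -3840) / 16 = 49
R = √49 = 7  ⇒  r_B = 7 − 5 = 2

rB=2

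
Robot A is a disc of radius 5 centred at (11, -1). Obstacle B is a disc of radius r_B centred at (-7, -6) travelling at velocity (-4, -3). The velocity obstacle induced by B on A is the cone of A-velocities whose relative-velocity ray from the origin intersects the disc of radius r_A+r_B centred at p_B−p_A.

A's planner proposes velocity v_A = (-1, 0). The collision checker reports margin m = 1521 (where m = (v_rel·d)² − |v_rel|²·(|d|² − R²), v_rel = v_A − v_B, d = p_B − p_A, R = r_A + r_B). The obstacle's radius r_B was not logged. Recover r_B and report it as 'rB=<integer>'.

m = 1521
d = (-18, -5);  v_rel = (3, 3),  |v_rel|² = 18
v_rel×d = (3)·(-5) − (3)·(-18) = 39
since m = R²·18 − 39²:  R² = (1521 + 1521) / 18 = 169
R = √169 = 13  ⇒  r_B = 13 − 5 = 8

rB=8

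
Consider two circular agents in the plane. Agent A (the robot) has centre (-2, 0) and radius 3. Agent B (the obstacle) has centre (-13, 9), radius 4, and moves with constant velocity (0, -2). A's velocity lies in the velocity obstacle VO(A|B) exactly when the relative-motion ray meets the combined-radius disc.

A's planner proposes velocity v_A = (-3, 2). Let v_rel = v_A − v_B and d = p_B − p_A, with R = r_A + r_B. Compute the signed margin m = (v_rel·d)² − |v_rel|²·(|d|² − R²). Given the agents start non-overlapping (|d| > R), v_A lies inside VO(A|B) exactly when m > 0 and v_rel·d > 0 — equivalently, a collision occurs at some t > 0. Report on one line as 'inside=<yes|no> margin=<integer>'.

d = (-11, 9),  |d|² = 202;  R = 3+4 = 7,  c = 202−7² = 153
v_rel = (-3, 4),  |v_rel|² = 25;  v_rel·d = (-3)·(-11) + (4)·(9) = 69
25·t² − 138·t + 153 = 0  ⇒  m = 69² − 25·153 = 936
m = 936 > 0,  v_rel·d = 69 > 0  ⇒  inside

inside=yes margin=936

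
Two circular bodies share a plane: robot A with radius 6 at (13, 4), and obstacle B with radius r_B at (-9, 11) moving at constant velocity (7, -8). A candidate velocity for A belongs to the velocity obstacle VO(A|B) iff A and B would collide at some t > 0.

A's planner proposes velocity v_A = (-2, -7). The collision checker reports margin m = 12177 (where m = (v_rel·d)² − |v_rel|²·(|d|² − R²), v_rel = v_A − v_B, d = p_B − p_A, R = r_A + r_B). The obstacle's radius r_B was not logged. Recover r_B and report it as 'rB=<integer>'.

m = 12177
d = (-22, 7);  v_rel = (-9, 1),  |v_rel|² = 82
v_rel×d = (-9)·(7) − (1)·(-22) = -41
since m = R²·82 − (-41)²:  R² = (1681 + 12177) / 82 = 169
R = √169 = 13  ⇒  r_B = 13 − 6 = 7

rB=7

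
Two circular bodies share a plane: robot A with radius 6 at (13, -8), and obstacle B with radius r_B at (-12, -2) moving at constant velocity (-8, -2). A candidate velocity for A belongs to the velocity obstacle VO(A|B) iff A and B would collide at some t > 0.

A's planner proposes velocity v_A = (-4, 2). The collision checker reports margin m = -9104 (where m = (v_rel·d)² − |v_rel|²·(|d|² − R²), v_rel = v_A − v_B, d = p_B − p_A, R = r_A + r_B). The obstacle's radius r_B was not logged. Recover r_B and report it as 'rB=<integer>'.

m = -9104
d = (-25, 6);  v_rel = (4, 4),  |v_rel|² = 32
v_rel×d = (4)·(6) − (4)·(-25) = 124
since m = R²·32 − 124²:  R² = (15376 + -9104) / 32 = 196
R = √196 = 14  ⇒  r_B = 14 − 6 = 8

rB=8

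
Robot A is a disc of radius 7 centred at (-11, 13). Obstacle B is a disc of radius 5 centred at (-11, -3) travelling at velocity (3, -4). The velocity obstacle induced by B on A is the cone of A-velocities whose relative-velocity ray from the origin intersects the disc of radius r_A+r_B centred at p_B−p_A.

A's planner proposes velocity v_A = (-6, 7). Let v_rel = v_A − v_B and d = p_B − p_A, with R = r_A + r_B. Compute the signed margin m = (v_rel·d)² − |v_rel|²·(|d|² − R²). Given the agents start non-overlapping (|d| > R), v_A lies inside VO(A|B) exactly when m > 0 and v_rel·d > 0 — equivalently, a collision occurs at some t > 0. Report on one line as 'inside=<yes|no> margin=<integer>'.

d = (0, -16),  |d|² = 256;  R = 7+5 = 12,  c = 256−12² = 112
v_rel = (-9, 11),  |v_rel|² = 202;  v_rel·d = (-9)·(0) + (11)·(-16) = -176
202·t² + 352·t + 112 = 0  ⇒  m = (-176)² − 202·112 = 8352
m = 8352 > 0,  v_rel·d = -176 < 0  ⇒  outside

inside=no margin=8352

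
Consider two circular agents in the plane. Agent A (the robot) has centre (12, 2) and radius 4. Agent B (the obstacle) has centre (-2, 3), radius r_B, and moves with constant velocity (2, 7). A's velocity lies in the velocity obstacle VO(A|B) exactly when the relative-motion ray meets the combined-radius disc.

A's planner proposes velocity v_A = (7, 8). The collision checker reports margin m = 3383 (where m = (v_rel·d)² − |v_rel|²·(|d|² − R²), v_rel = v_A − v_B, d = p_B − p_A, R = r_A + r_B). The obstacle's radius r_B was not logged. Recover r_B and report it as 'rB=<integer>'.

m = 3383
d = (-14, 1);  v_rel = (5, 1),  |v_rel|² = 26
v_rel×d = (5)·(1) − (1)·(-14) = 19
since m = R²·26 − 19²:  R² = (361 + 3383) / 26 = 144
R = √144 = 12  ⇒  r_B = 12 − 4 = 8

rB=8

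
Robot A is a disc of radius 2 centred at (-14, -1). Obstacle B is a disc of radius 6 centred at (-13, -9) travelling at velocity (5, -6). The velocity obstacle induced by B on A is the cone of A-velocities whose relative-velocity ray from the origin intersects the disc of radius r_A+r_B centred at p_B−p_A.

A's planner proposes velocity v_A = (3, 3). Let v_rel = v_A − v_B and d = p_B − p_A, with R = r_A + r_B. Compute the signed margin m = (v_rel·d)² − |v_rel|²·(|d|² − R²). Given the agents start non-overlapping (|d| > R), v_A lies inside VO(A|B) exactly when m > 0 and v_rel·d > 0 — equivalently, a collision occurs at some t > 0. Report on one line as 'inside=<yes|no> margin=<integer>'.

d = (1, -8),  |d|² = 65;  R = 2+6 = 8,  c = 65−8² = 1
v_rel = (-2, 9),  |v_rel|² = 85;  v_rel·d = (-2)·(1) + (9)·(-8) = -74
85·t² + 148·t + 1 = 0  ⇒  m = (-74)² − 85·1 = 5391
m = 5391 > 0,  v_rel·d = -74 < 0  ⇒  outside

inside=no margin=5391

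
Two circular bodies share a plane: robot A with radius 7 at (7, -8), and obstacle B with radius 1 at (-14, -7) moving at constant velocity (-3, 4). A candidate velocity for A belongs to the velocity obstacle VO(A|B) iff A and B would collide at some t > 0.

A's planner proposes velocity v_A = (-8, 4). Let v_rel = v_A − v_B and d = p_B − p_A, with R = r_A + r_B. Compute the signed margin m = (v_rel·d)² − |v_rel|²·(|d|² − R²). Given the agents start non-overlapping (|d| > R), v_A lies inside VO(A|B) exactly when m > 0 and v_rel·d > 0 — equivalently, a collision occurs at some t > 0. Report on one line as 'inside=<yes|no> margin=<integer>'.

d = (-21, 1),  |d|² = 442;  R = 7+1 = 8,  c = 442−8² = 378
v_rel = (-5, 0),  |v_rel|² = 25;  v_rel·d = (-5)·(-21) + (0)·(1) = 105
25·t² − 210·t + 378 = 0  ⇒  m = 105² − 25·378 = 1575
m = 1575 > 0,  v_rel·d = 105 > 0  ⇒  inside

inside=yes margin=1575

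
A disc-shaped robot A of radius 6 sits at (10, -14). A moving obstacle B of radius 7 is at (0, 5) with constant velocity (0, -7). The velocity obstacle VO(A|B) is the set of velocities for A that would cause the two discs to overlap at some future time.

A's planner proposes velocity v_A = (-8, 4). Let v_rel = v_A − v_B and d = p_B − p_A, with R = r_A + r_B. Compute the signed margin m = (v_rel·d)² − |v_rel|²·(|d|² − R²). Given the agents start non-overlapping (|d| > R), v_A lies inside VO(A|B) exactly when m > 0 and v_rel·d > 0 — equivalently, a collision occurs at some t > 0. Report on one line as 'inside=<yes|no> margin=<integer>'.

d = (-10, 19),  |d|² = 461;  R = 6+7 = 13,  c = 461−13² = 292
v_rel = (-8, 11),  |v_rel|² = 185;  v_rel·d = (-8)·(-10) + (11)·(19) = 289
185·t² − 578·t + 292 = 0  ⇒  m = 289² − 185·292 = 29501
m = 29501 > 0,  v_rel·d = 289 > 0  ⇒  inside

inside=yes margin=29501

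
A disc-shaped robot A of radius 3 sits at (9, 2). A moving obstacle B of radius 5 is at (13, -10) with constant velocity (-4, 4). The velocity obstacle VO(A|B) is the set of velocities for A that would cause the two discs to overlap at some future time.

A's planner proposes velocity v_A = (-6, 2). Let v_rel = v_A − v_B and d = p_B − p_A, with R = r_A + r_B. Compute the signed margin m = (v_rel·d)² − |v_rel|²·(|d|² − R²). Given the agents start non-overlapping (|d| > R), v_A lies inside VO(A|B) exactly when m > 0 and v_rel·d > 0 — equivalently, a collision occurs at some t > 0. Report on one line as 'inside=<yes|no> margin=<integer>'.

d = (4, -12),  |d|² = 160;  R = 3+5 = 8,  c = 160−8² = 96
v_rel = (-2, -2),  |v_rel|² = 8;  v_rel·d = (-2)·(4) + (-2)·(-12) = 16
8·t² − 32·t + 96 = 0  ⇒  m = 16² − 8·96 = -512
m = -512 < 0,  v_rel·d = 16 > 0  ⇒  outside

inside=no margin=-512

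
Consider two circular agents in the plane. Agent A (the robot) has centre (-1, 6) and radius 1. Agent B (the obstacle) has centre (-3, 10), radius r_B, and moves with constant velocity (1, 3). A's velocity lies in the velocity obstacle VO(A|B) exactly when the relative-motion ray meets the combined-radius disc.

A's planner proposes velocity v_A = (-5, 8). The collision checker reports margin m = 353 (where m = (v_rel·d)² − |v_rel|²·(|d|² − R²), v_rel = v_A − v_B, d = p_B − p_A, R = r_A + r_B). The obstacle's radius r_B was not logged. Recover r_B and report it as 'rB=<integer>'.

m = 353
d = (-2, 4);  v_rel = (-6, 5),  |v_rel|² = 61
v_rel×d = (-6)·(4) − (5)·(-2) = -14
since m = R²·61 − (-14)²:  R² = (196 + 353) / 61 = 9
R = √9 = 3  ⇒  r_B = 3 − 1 = 2

rB=2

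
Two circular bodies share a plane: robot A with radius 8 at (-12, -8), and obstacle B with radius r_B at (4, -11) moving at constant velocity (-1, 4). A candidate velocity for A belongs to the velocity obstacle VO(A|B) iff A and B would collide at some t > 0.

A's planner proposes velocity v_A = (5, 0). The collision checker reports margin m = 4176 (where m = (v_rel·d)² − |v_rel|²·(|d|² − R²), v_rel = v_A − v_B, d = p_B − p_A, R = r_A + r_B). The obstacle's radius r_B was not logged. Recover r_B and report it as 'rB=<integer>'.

m = 4176
d = (16, -3);  v_rel = (6, -4),  |v_rel|² = 52
v_rel×d = (6)·(-3) − (-4)·(16) = 46
since m = R²·52 − 46²:  R² = (2116 + 4176) / 52 = 121
R = √121 = 11  ⇒  r_B = 11 − 8 = 3

rB=3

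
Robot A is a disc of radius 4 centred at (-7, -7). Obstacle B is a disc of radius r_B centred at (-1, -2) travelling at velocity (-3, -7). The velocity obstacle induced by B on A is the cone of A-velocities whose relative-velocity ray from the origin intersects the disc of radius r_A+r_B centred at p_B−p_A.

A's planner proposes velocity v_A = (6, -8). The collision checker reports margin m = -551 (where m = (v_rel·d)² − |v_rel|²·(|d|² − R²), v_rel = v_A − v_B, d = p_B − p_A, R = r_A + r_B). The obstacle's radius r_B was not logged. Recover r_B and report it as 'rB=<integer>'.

m = -551
d = (6, 5);  v_rel = (9, -1),  |v_rel|² = 82
v_rel×d = (9)·(5) − (-1)·(6) = 51
since m = R²·82 − 51²:  R² = (2601 + -551) / 82 = 25
R = √25 = 5  ⇒  r_B = 5 − 4 = 1

rB=1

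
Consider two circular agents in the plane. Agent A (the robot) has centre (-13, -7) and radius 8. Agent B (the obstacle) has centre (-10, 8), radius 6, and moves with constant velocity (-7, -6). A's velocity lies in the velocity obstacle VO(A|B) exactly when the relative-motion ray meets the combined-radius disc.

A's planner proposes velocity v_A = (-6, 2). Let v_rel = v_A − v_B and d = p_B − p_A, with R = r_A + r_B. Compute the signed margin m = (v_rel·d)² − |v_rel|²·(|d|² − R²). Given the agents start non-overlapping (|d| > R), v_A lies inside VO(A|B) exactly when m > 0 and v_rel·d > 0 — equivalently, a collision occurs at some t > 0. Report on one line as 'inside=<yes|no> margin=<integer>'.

d = (3, 15),  |d|² = 234;  R = 8+6 = 14,  c = 234−14² = 38
v_rel = (1, 8),  |v_rel|² = 65;  v_rel·d = (1)·(3) + (8)·(15) = 123
65·t² − 246·t + 38 = 0  ⇒  m = 123² − 65·38 = 12659
m = 12659 > 0,  v_rel·d = 123 > 0  ⇒  inside

inside=yes margin=12659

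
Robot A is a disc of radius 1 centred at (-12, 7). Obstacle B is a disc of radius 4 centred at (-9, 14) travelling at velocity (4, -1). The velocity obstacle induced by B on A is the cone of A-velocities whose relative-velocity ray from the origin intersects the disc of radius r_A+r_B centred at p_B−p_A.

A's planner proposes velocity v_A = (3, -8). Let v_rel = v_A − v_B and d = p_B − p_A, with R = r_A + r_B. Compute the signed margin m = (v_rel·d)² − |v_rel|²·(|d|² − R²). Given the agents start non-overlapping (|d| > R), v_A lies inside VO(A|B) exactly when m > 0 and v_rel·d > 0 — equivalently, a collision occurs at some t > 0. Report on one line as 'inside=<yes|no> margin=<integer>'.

d = (3, 7),  |d|² = 58;  R = 1+4 = 5,  c = 58−5² = 33
v_rel = (-1, -7),  |v_rel|² = 50;  v_rel·d = (-1)·(3) + (-7)·(7) = -52
50·t² + 104·t + 33 = 0  ⇒  m = (-52)² − 50·33 = 1054
m = 1054 > 0,  v_rel·d = -52 < 0  ⇒  outside

inside=no margin=1054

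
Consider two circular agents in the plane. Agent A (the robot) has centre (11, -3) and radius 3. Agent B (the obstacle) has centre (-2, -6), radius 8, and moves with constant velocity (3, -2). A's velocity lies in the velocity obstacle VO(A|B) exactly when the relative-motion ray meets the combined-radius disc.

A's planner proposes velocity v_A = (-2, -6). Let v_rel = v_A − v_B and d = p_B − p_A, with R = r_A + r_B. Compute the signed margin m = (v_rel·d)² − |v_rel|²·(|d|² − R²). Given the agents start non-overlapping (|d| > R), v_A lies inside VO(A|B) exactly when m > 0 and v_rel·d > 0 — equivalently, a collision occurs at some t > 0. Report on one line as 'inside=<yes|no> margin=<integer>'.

d = (-13, -3),  |d|² = 178;  R = 3+8 = 11,  c = 178−11² = 57
v_rel = (-5, -4),  |v_rel|² = 41;  v_rel·d = (-5)·(-13) + (-4)·(-3) = 77
41·t² − 154·t + 57 = 0  ⇒  m = 77² − 41·57 = 3592
m = 3592 > 0,  v_rel·d = 77 > 0  ⇒  inside

inside=yes margin=3592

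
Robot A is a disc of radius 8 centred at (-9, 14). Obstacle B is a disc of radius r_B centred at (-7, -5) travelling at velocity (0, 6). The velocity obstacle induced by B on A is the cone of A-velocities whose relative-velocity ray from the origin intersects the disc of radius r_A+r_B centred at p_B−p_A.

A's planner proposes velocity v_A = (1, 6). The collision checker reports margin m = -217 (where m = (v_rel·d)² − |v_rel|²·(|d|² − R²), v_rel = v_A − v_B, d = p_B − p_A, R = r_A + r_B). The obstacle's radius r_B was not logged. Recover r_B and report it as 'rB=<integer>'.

m = -217
d = (2, -19);  v_rel = (1, 0),  |v_rel|² = 1
v_rel×d = (1)·(-19) − (0)·(2) = -19
since m = R²·1 − (-19)²:  R² = (361 + -217) / 1 = 144
R = √144 = 12  ⇒  r_B = 12 − 8 = 4

rB=4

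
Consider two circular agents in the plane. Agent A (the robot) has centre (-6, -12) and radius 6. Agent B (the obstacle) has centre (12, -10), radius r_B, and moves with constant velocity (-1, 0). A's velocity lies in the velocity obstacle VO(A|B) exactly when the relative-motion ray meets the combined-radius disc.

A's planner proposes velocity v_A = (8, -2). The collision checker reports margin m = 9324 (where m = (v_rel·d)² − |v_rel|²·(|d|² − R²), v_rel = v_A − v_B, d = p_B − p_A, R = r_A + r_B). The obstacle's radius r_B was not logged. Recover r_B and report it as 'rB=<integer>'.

m = 9324
d = (18, 2);  v_rel = (9, -2),  |v_rel|² = 85
v_rel×d = (9)·(2) − (-2)·(18) = 54
since m = R²·85 − 54²:  R² = (2916 + 9324) / 85 = 144
R = √144 = 12  ⇒  r_B = 12 − 6 = 6

rB=6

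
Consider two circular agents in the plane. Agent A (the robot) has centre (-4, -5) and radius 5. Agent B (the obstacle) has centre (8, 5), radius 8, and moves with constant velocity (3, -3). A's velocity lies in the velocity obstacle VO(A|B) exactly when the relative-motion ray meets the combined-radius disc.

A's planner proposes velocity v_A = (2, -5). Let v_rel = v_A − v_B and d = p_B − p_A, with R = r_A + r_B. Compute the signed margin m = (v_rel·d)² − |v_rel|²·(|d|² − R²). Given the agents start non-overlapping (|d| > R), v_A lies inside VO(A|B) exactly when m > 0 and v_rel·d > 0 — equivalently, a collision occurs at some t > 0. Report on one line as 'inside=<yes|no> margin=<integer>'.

d = (12, 10),  |d|² = 244;  R = 5+8 = 13,  c = 244−13² = 75
v_rel = (-1, -2),  |v_rel|² = 5;  v_rel·d = (-1)·(12) + (-2)·(10) = -32
5·t² + 64·t + 75 = 0  ⇒  m = (-32)² − 5·75 = 649
m = 649 > 0,  v_rel·d = -32 < 0  ⇒  outside

inside=no margin=649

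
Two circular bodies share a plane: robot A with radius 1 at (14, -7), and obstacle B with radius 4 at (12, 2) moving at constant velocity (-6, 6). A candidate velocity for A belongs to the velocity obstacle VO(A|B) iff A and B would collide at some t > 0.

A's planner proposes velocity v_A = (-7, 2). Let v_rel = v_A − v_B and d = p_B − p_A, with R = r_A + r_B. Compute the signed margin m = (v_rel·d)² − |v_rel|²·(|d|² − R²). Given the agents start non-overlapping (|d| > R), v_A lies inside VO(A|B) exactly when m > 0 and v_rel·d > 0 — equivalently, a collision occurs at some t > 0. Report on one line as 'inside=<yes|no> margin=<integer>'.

d = (-2, 9),  |d|² = 85;  R = 1+4 = 5,  c = 85−5² = 60
v_rel = (-1, -4),  |v_rel|² = 17;  v_rel·d = (-1)·(-2) + (-4)·(9) = -34
17·t² + 68·t + 60 = 0  ⇒  m = (-34)² − 17·60 = 136
m = 136 > 0,  v_rel·d = -34 < 0  ⇒  outside

inside=no margin=136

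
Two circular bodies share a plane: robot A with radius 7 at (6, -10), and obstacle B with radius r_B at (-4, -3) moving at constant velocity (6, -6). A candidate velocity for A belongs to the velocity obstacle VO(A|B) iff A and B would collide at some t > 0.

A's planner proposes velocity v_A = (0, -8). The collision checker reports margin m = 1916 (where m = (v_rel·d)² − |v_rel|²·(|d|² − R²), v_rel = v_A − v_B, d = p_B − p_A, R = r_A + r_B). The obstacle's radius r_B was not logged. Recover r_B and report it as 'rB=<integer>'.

m = 1916
d = (-10, 7);  v_rel = (-6, -2),  |v_rel|² = 40
v_rel×d = (-6)·(7) − (-2)·(-10) = -62
since m = R²·40 − (-62)²:  R² = (3844 + 1916) / 40 = 144
R = √144 = 12  ⇒  r_B = 12 − 7 = 5

rB=5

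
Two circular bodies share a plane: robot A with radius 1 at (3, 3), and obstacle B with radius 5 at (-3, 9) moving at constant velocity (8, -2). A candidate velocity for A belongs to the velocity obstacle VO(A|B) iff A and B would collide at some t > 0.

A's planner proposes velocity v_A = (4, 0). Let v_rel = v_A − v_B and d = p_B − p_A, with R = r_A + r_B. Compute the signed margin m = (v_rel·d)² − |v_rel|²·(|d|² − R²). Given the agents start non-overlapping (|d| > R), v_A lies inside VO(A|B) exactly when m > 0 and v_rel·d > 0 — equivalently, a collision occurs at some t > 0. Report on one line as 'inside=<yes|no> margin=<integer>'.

d = (-6, 6),  |d|² = 72;  R = 1+5 = 6,  c = 72−6² = 36
v_rel = (-4, 2),  |v_rel|² = 20;  v_rel·d = (-4)·(-6) + (2)·(6) = 36
20·t² − 72·t + 36 = 0  ⇒  m = 36² − 20·36 = 576
m = 576 > 0,  v_rel·d = 36 > 0  ⇒  inside

inside=yes margin=576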